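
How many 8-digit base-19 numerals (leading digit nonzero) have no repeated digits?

First digit: 18 (nonzero). Second: 18 (not first). Third: 17, etc.
Total: 18 x 18 x 17 x 16 x 15 x 14 x 13 x 12.

Final answer: 2887073280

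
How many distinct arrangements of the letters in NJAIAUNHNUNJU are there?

Letters (A:2, H:1, I:1, J:2, N:4, U:3). Total letters: 13.
Permutations = 13!/(4! x 3! x 2! x 2!).

Final answer: 10810800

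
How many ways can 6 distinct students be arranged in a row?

The number of ways to arrange 6 distinct objects is 6!.

Final answer: 6! = 720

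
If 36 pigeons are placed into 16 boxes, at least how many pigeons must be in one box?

By the pigeonhole principle: ceiling(36/16).

Final answer: 3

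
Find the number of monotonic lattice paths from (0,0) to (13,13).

Each path has 13 right steps and 13 up steps in some order (26 steps total).
Choose which 13 of the 26 steps are up: C(26,13).

Final answer: C(26,13) = 10400600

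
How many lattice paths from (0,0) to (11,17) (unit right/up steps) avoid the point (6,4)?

Total paths to (11,17): C(28,17) = 21474180.
Paths through (6,4): C(10,4) x C(18,13) = 1799280.
Avoiding (6,4): 21474180 - 1799280.

Final answer: 19674900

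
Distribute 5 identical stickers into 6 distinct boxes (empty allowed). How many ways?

Stars and bars: C(n+k-1, k-1) = C(10,5).

Final answer: C(10,5) = 252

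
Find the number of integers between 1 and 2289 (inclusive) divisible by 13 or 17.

Multiples of 13: 176. Multiples of 17: 134. Of both (lcm=221): 10.
By inclusion-exclusion: 176 + 134 - 10.

Final answer: 300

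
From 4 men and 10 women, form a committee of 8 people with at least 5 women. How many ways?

Sum over valid woman counts:
C(10,5)C(4,3) = 1008
C(10,6)C(4,2) = 1260
C(10,7)C(4,1) = 480
C(10,8)C(4,0) = 45
Total: 1008 + 1260 + 480 + 45.

Final answer: 2793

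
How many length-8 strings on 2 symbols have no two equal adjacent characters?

Let g(n) count such strings. g(1) = 2, and each valid string of length n-1 extends in 1 ways (any symbol but the last), so g(n) = 1 g(n-1).
Total: g(8) = 2 x 1^7.

Final answer: 2 x 1^{7} = 2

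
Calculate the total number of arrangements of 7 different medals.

The number of ways to arrange 7 distinct objects is 7!.

Final answer: 7! = 5040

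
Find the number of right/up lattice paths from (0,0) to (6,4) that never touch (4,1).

Total paths to (6,4): C(10,4) = 210.
Paths through (4,1): C(5,1) x C(5,3) = 50.
Avoiding (4,1): 210 - 50.

Final answer: 160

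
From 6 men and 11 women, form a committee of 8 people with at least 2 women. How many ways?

Sum over valid woman counts:
C(11,2)C(6,6) = 55
C(11,3)C(6,5) = 990
C(11,4)C(6,4) = 4950
C(11,5)C(6,3) = 9240
C(11,6)C(6,2) = 6930
C(11,7)C(6,1) = 1980
C(11,8)C(6,0) = 165
Total: 55 + 990 + 4950 + 9240 + 6930 + 1980 + 165.

Final answer: 24310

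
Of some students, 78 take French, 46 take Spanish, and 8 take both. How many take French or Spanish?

|A union B| = |A| + |B| - |A intersect B| = 78 + 46 - 8.

Final answer: 116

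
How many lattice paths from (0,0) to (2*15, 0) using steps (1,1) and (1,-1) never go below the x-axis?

Total monotonic paths to (15,15): C(30,15) = 155117520.
Paths that cross above y=x (reflection bijection): C(30,16) = 145422675.
Valid Dyck paths: 155117520 - 145422675.
(Equivalently, C_{15} = C(30,15)/16 = 155117520/16.)

Final answer: C_{15} = 9694845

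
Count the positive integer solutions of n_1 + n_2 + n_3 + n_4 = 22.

Substitute n'_i = n_i - 1 (so n'_i >= 0). Then sum n'_i = 22 - 4 = 18.
Stars and bars: C(18+4-1, 4-1) = C(21,3).

Final answer: C(21,3) = 1330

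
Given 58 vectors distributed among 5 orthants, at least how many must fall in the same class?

By pigeonhole with 58 objects and 5 categories: ceiling(58/5).

Final answer: 12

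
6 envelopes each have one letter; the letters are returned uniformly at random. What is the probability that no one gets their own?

Use the recurrence D(n) = (n-1)(D(n-1) + D(n-2)) with D(0)=1, D(1)=0.
Building up: D(2)=1, D(3)=2, D(4)=9, D(5)=44, D(6)=265.
Total arrangements: 6! = 720.
Probability = D(6)/6! = 53/144.

Final answer: D(6)/6! = 265/720 = 0.368056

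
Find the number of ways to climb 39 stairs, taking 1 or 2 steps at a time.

Let f(n) count the ways. The last step is size 1 or 2, so f(n) = f(n-1) + f(n-2) with f(1)=1, f(2)=2.
Building up term by term: f(1)=1, f(2)=2, f(3)=3, f(4)=5, f(5)=8, f(6)=13, f(7)=21, f(8)=34, f(9)=55, f(10)=89, f(11)=144, f(12)=233, f(13)=377, f(14)=610, f(15)=987, f(16)=1597, f(17)=2584, f(18)=4181, f(19)=6765, f(20)=10946, f(21)=17711, f(22)=28657, f(23)=46368, f(24)=75025, f(25)=121393, f(26)=196418, f(27)=317811, f(28)=514229, f(29)=832040, f(30)=1346269, f(31)=2178309, f(32)=3524578, f(33)=5702887, f(34)=9227465, f(35)=14930352, f(36)=24157817, f(37)=39088169, f(38)=63245986, f(39)=102334155.

Final answer: 102334155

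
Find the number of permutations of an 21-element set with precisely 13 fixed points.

Choose which 13 elements are fixed: C(21,13) = 203490.
Derange the remaining 8 using D(j) = (j-1)(D(j-1) + D(j-2)), D(0)=1, D(1)=0: D(2)=1, D(3)=2, D(4)=9, D(5)=44, D(6)=265, D(7)=1854, D(8)=14833.
Total: 203490 x 14833.

Final answer: C(21,13) D(8) = 3018367170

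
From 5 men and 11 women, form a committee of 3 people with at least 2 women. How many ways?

Sum over valid woman counts:
C(11,2)C(5,1) = 275
C(11,3)C(5,0) = 165
Total: 275 + 165.

Final answer: 440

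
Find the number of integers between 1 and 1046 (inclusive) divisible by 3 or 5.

Multiples of 3: 348. Multiples of 5: 209. Of both (lcm=15): 69.
By inclusion-exclusion: 348 + 209 - 69.

Final answer: 488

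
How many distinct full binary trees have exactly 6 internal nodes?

This is a standard Catalan-number count: the answer is C_n. Here n = 6.
C_n = C(2n,n) - C(2n,n+1), so C_{6} = C(12,6) - C(12,7) = 924 - 792.

Final answer: C_{6} = 132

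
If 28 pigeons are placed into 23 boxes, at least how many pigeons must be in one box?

By the pigeonhole principle: ceiling(28/23).

Final answer: 2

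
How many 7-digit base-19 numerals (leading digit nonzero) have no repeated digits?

First digit: 18 (nonzero). Second: 18 (not first). Third: 17, etc.
Total: 18 x 18 x 17 x 16 x 15 x 14 x 13.

Final answer: 240589440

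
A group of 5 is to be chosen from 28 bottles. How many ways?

C(28,5) = 28!/(5! x 23!).

Final answer: \binom{28}{5} = 98280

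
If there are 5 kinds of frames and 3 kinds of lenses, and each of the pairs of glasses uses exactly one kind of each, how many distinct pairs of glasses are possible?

By the multiplication principle: 5 x 3.

Final answer: 15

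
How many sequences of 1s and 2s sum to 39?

Let f(n) be the number of climbs. Removing the last move (1 or 2 steps) gives f(n) = f(n-1) + f(n-2); base cases f(1)=1, f(2)=2.
Building up term by term: f(1)=1, f(2)=2, f(3)=3, f(4)=5, f(5)=8, f(6)=13, f(7)=21, f(8)=34, f(9)=55, f(10)=89, f(11)=144, f(12)=233, f(13)=377, f(14)=610, f(15)=987, f(16)=1597, f(17)=2584, f(18)=4181, f(19)=6765, f(20)=10946, f(21)=17711, f(22)=28657, f(23)=46368, f(24)=75025, f(25)=121393, f(26)=196418, f(27)=317811, f(28)=514229, f(29)=832040, f(30)=1346269, f(31)=2178309, f(32)=3524578, f(33)=5702887, f(34)=9227465, f(35)=14930352, f(36)=24157817, f(37)=39088169, f(38)=63245986, f(39)=102334155.

Final answer: 102334155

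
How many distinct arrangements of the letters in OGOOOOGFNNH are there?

Letters (F:1, G:2, H:1, N:2, O:5). Total letters: 11.
Permutations = 11!/(5! x 2! x 2!).

Final answer: 83160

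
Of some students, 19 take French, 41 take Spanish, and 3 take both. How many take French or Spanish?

|A union B| = |A| + |B| - |A intersect B| = 19 + 41 - 3.

Final answer: 57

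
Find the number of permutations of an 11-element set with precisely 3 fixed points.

Choose which 3 elements are fixed: C(11,3) = 165.
Derange the remaining 8 using D(j) = (j-1)(D(j-1) + D(j-2)), D(0)=1, D(1)=0: D(2)=1, D(3)=2, D(4)=9, D(5)=44, D(6)=265, D(7)=1854, D(8)=14833.
Total: 165 x 14833.

Final answer: C(11,3) D(8) = 2447445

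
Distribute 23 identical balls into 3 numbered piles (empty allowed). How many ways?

Stars and bars: C(n+k-1, k-1) = C(25,2).

Final answer: C(25,2) = 300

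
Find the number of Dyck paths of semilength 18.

Total monotonic paths to (18,18): C(36,18) = 9075135300.
A path is bad iff it touches y = x + 1; reflecting its initial segment maps bad paths bijectively onto all paths to (17,19), of which there are C(36,19) = 8597496600.
Valid Dyck paths: 9075135300 - 8597496600.
(This is the Catalan number C_{18}.)

Final answer: C_{18} = 477638700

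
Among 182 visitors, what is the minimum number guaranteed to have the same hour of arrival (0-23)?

There are 24 possible values for hour of arrival (0-23). With 182 visitors and 24 categories, by pigeonhole: ceiling(182/24).

Final answer: 8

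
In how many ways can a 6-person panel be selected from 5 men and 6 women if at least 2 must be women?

Sum over valid woman counts:
C(6,2)C(5,4) = 75
C(6,3)C(5,3) = 200
C(6,4)C(5,2) = 150
C(6,5)C(5,1) = 30
C(6,6)C(5,0) = 1
Total: 75 + 200 + 150 + 30 + 1.

Final answer: 456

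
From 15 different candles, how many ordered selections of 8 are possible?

P(15,8) = 15!/(15-8)! = 15!/7!.

Final answer: P(15,8) = 259459200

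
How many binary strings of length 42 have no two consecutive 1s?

Let a(n) count valid strings. If the last bit is 0 the prefix is any valid string of length n-1; if it is 1 the string must end in 01 with a valid prefix of length n-2. So a(n) = a(n-1) + a(n-2), a(1)=2, a(2)=3.
Building up term by term: a(1)=2, a(2)=3, a(3)=5, a(4)=8, a(5)=13, a(6)=21, a(7)=34, a(8)=55, a(9)=89, a(10)=144, a(11)=233, a(12)=377, a(13)=610, a(14)=987, a(15)=1597, a(16)=2584, a(17)=4181, a(18)=6765, a(19)=10946, a(20)=17711, a(21)=28657, a(22)=46368, a(23)=75025, a(24)=121393, a(25)=196418, a(26)=317811, a(27)=514229, a(28)=832040, a(29)=1346269, a(30)=2178309, a(31)=3524578, a(32)=5702887, a(33)=9227465, a(34)=14930352, a(35)=24157817, a(36)=39088169, a(37)=63245986, a(38)=102334155, a(39)=165580141, a(40)=267914296, a(41)=433494437, a(42)=701408733.

Final answer: 701408733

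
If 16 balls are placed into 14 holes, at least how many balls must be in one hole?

By the pigeonhole principle: ceiling(16/14).

Final answer: 2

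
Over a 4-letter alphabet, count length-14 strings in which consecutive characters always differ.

First character: 4 choices. Each subsequent: 3 choices (must differ from the previous one).
Total: 4 x 3^13.

Final answer: 4 x 3^{13} = 6377292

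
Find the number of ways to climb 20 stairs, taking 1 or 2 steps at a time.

Let f(n) be the number of climbs. Removing the last move (1 or 2 steps) gives f(n) = f(n-1) + f(n-2); base cases f(1)=1, f(2)=2.
Computing successive values: f(1)=1, f(2)=2, f(3)=3, f(4)=5, f(5)=8, f(6)=13, f(7)=21, f(8)=34, f(9)=55, f(10)=89, f(11)=144, f(12)=233, f(13)=377, f(14)=610, f(15)=987, f(16)=1597, f(17)=2584, f(18)=4181, f(19)=6765, f(20)=10946.

Final answer: 10946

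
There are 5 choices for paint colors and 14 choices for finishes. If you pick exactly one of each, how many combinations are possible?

By the multiplication principle: 5 x 14.

Final answer: 70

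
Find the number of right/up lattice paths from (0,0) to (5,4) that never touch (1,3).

Total paths to (5,4): C(9,4) = 126.
Paths through (1,3): C(4,3) x C(5,1) = 20.
Avoiding (1,3): 126 - 20.

Final answer: 106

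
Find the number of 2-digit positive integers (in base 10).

The leading digit cannot be 0 (9 options); the other 1 digit can be anything (10 options each).
Total: 9 x 10^1.

Final answer: 90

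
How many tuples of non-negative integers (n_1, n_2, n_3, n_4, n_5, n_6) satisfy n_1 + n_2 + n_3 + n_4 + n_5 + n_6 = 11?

Stars and bars with 11 stars and 5 bars:
C(11+6-1, 6-1) = C(16,5).

Final answer: C(16,5) = 4368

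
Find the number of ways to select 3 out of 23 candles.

C(23,3) = 23!/(3! x 20!).

Final answer: \binom{23}{3} = 1771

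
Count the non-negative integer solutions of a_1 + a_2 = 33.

Stars and bars with 33 stars and 1 bars:
C(33+2-1, 2-1) = C(34,1).

Final answer: C(34,1) = 34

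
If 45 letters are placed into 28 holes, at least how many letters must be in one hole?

By the pigeonhole principle: ceiling(45/28).

Final answer: 2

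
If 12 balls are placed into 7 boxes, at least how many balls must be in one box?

By the pigeonhole principle: ceiling(12/7).

Final answer: 2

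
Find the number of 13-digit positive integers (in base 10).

These are the integers in [10^12, 10^13), so the count is 10^13 - 10^12 = 9 x 10^12.

Final answer: 9000000000000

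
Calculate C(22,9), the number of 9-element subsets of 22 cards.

C(22,9) = 22!/(9! x 13!).

Final answer: \binom{22}{9} = 497420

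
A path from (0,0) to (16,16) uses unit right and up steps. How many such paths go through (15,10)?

Paths (0,0)->(15,10): C(25,10) = 3268760.
Paths (15,10)->(16,16): C(7,6) = 7.
By multiplication principle: 3268760 x 7.

Final answer: 22881320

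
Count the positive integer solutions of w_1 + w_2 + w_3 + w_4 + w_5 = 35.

Substitute w'_i = w_i - 1 (so w'_i >= 0). Then sum w'_i = 35 - 5 = 30.
Stars and bars: C(30+5-1, 5-1) = C(34,4).

Final answer: C(34,4) = 46376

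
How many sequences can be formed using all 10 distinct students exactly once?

The number of ways to arrange 10 distinct objects is 10!.

Final answer: 10! = 3628800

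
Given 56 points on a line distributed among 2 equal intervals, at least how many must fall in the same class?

By pigeonhole with 56 objects and 2 categories: ceiling(56/2).

Final answer: 28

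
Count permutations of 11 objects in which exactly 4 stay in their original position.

Choose which 4 elements are fixed: C(11,4) = 330.
Derange the remaining 7 using D(j) = (j-1)(D(j-1) + D(j-2)), D(0)=1, D(1)=0: D(2)=1, D(3)=2, D(4)=9, D(5)=44, D(6)=265, D(7)=1854.
Total: 330 x 1854.

Final answer: C(11,4) D(7) = 611820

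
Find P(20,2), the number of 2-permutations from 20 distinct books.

P(20,2) = 20!/(20-2)! = 20!/18!.

Final answer: P(20,2) = 380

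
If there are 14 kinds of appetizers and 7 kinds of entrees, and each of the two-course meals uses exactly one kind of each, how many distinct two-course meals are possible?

By the multiplication principle: 14 x 7.

Final answer: 98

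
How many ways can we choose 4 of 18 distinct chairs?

C(18,4) = 18!/(4! x (18-4)!).

Final answer: C(18,4) = 3060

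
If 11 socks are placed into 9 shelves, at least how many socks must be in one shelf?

By the pigeonhole principle: ceiling(11/9).

Final answer: 2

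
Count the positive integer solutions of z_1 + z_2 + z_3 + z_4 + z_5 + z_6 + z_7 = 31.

Substitute z'_i = z_i - 1 (so z'_i >= 0). Then sum z'_i = 31 - 7 = 24.
Stars and bars: C(24+7-1, 7-1) = C(30,6).

Final answer: C(30,6) = 593775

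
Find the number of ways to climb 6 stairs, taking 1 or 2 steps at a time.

Condition on the final move: it is a 1-step (f(n-1) ways to get there) or a 2-step (f(n-2) ways), so f(n) = f(n-1) + f(n-2), with f(1)=1, f(2)=2.
Iterating the recurrence: f(1)=1, f(2)=2, f(3)=3, f(4)=5, f(5)=8, f(6)=13.

Final answer: 13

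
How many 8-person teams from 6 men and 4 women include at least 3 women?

Sum over valid woman counts:
C(4,3)C(6,5) = 24
C(4,4)C(6,4) = 15
Total: 24 + 15.

Final answer: 39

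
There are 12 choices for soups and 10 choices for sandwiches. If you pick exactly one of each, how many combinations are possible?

By the multiplication principle: 12 x 10.

Final answer: 120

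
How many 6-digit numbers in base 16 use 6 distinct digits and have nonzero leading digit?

First digit: 15 (nonzero). Second: 15 (not first). Third: 14, etc.
Total: 15 x 15 x 14 x 13 x 12 x 11.

Final answer: 5405400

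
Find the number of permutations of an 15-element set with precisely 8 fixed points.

Choose which 8 elements are fixed: C(15,8) = 6435.
Derange the remaining 7 using D(j) = (j-1)(D(j-1) + D(j-2)), D(0)=1, D(1)=0: D(2)=1, D(3)=2, D(4)=9, D(5)=44, D(6)=265, D(7)=1854.
Total: 6435 x 1854.

Final answer: C(15,8) D(7) = 11930490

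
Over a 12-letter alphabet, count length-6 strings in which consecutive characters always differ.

Let g(n) count such strings. g(1) = 12, and each valid string of length n-1 extends in 11 ways (any symbol but the last), so g(n) = 11 g(n-1).
Total: g(6) = 12 x 11^5.

Final answer: 12 x 11^{5} = 1932612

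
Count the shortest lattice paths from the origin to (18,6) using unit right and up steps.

Each path has 18 right steps and 6 up steps in some order (24 steps total).
Choose which 6 of the 24 steps are up: C(24,6).

Final answer: C(24,6) = 134596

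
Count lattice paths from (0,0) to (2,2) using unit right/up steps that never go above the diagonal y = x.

Total monotonic paths to (2,2): C(4,2) = 6.
A path is bad iff it touches y = x + 1; reflecting its initial segment maps bad paths bijectively onto all paths to (1,3), of which there are C(4,3) = 4.
Valid Dyck paths: 6 - 4.
(Equivalently, C_{2} = C(4,2)/3 = 6/3.)

Final answer: C_{2} = 2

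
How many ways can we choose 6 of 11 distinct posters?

C(11,6) = 11!/(6! x 5!).

Final answer: \binom{11}{6} = 462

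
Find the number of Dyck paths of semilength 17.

Total monotonic paths to (17,17): C(34,17) = 2333606220.
Reflecting each bad path at its first crossing gives a bijection with paths to (16,18): C(34,18) = 2203961430.
Valid Dyck paths: 2333606220 - 2203961430.
(Equivalently, C_{17} = C(34,17)/18 = 2333606220/18.)

Final answer: C_{17} = 129644790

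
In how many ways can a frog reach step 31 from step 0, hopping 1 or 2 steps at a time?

Let f(n) be the number of climbs. Removing the last move (1 or 2 steps) gives f(n) = f(n-1) + f(n-2); base cases f(1)=1, f(2)=2.
Iterating the recurrence: f(1)=1, f(2)=2, f(3)=3, f(4)=5, f(5)=8, f(6)=13, f(7)=21, f(8)=34, f(9)=55, f(10)=89, f(11)=144, f(12)=233, f(13)=377, f(14)=610, f(15)=987, f(16)=1597, f(17)=2584, f(18)=4181, f(19)=6765, f(20)=10946, f(21)=17711, f(22)=28657, f(23)=46368, f(24)=75025, f(25)=121393, f(26)=196418, f(27)=317811, f(28)=514229, f(29)=832040, f(30)=1346269, f(31)=2178309.

Final answer: 2178309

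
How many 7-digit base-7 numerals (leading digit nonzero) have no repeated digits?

The leading digit has 6 choices (anything but zero); the next has 6 (anything but the first), then 5, and so on, one fewer each time.
Total: 6 x 6 x 5 x 4 x 3 x 2 x 1.

Final answer: 4320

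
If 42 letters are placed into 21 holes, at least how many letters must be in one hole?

By the pigeonhole principle: ceiling(42/21).

Final answer: 2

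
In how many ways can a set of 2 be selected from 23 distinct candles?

C(23,2) = 23!/(2! x (23-2)!).

Final answer: C(23,2) = 253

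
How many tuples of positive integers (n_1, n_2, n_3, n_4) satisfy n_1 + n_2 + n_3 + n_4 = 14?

Substitute n'_i = n_i - 1 (so n'_i >= 0). Then sum n'_i = 14 - 4 = 10.
Stars and bars: C(10+4-1, 4-1) = C(13,3).

Final answer: C(13,3) = 286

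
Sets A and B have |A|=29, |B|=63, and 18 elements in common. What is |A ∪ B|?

|A union B| = |A| + |B| - |A intersect B| = 29 + 63 - 18.

Final answer: 74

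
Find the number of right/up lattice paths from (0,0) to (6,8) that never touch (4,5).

Total paths to (6,8): C(14,8) = 3003.
Paths through (4,5): C(9,5) x C(5,3) = 1260.
Avoiding (4,5): 3003 - 1260.

Final answer: 1743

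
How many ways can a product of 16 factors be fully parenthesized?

This is a standard Catalan-number count: the answer is C_n. Here n = 16 - 1 = 15.
C_n = (2n)!/(n!(n+1)!), so C_{15} = 30!/(15! x 16!) = C(30,15)/16 = 155117520/16.

Final answer: C_{15} = 9694845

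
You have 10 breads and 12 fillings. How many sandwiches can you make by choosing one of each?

By the multiplication principle: 10 x 12.

Final answer: 120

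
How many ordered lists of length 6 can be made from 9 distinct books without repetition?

P(9,6) = 9!/(9-6)! = 9!/3!.

Final answer: P(9,6) = 60480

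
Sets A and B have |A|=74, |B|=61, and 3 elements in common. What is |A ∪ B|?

|A union B| = |A| + |B| - |A intersect B| = 74 + 61 - 3.

Final answer: 132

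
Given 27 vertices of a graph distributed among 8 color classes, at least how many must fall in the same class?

By pigeonhole with 27 objects and 8 categories: ceiling(27/8).

Final answer: 4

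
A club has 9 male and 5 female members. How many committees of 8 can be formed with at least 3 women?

Sum over valid woman counts:
C(5,3)C(9,5) = 1260
C(5,4)C(9,4) = 630
C(5,5)C(9,3) = 84
Total: 1260 + 630 + 84.

Final answer: 1974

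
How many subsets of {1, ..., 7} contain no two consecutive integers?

Condition on whether n belongs to the subset: if not, any valid subset of {1, ..., n-1} works (a(n-1)); if so, n-1 is excluded and the rest is a valid subset of {1, ..., n-2} (a(n-2)). Hence a(n) = a(n-1) + a(n-2), a(1)=2, a(2)=3.
Building up term by term: a(1)=2, a(2)=3, a(3)=5, a(4)=8, a(5)=13, a(6)=21, a(7)=34.

Final answer: 34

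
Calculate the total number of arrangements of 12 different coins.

The number of ways to arrange 12 distinct objects is 12!.

Final answer: 12! = 479001600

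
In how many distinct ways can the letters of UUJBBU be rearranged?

Letters (B:2, J:1, U:3). Total letters: 6.
Permutations = 6!/(3! x 2!).

Final answer: 60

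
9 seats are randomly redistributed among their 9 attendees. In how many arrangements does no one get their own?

Derangements satisfy D(n) = (n-1)(D(n-1) + D(n-2)), starting from D(0)=1, D(1)=0.
D(2) = 1 x (0 + 1) = 1
D(3) = 2 x (1 + 0) = 2
D(4) = 3 x (2 + 1) = 9
D(5) = 4 x (9 + 2) = 44
D(6) = 5 x (44 + 9) = 265
D(7) = 6 x (265 + 44) = 1854
D(8) = 7 x (1854 + 265) = 14833
D(9) = 8 x (D(8) + D(7)) = 8 x (14833 + 1854)

Final answer: D(9) = 133496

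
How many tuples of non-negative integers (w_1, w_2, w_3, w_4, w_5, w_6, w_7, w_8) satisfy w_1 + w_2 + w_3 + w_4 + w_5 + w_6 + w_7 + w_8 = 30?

Stars and bars with 30 stars and 7 bars:
C(30+8-1, 8-1) = C(37,7).

Final answer: C(37,7) = 10295472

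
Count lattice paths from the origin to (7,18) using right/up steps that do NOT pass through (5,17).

Total paths to (7,18): C(25,18) = 480700.
Paths through (5,17): C(22,17) x C(3,1) = 79002.
Avoiding (5,17): 480700 - 79002.

Final answer: 401698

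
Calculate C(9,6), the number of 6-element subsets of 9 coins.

C(9,6) = 9!/(6! x 3!).

Final answer: \binom{9}{6} = 84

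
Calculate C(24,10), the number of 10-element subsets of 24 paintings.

C(24,10) = 24!/(10! x 14!).

Final answer: \binom{24}{10} = 1961256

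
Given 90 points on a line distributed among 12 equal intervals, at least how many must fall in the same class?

By pigeonhole with 90 objects and 12 categories: ceiling(90/12).

Final answer: 8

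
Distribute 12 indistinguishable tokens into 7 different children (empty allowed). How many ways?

Stars and bars: C(n+k-1, k-1) = C(18,6).

Final answer: C(18,6) = 18564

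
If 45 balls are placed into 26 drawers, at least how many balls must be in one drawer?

By the pigeonhole principle: ceiling(45/26).

Final answer: 2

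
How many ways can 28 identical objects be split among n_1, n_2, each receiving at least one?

Substitute n'_i = n_i - 1 (so n'_i >= 0). Then sum n'_i = 28 - 2 = 26.
Stars and bars: C(26+2-1, 2-1) = C(27,1).

Final answer: C(27,1) = 27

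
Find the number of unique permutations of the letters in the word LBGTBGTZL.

Letters (B:2, G:2, L:2, T:2, Z:1). Total letters: 9.
Permutations = 9!/(2! x 2! x 2! x 2!).

Final answer: 22680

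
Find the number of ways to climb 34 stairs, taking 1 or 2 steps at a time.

Condition on the final move: it is a 1-step (f(n-1) ways to get there) or a 2-step (f(n-2) ways), so f(n) = f(n-1) + f(n-2), with f(1)=1, f(2)=2.
Iterating the recurrence: f(1)=1, f(2)=2, f(3)=3, f(4)=5, f(5)=8, f(6)=13, f(7)=21, f(8)=34, f(9)=55, f(10)=89, f(11)=144, f(12)=233, f(13)=377, f(14)=610, f(15)=987, f(16)=1597, f(17)=2584, f(18)=4181, f(19)=6765, f(20)=10946, f(21)=17711, f(22)=28657, f(23)=46368, f(24)=75025, f(25)=121393, f(26)=196418, f(27)=317811, f(28)=514229, f(29)=832040, f(30)=1346269, f(31)=2178309, f(32)=3524578, f(33)=5702887, f(34)=9227465.

Final answer: 9227465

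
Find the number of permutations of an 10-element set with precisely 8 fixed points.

Choose which 8 elements are fixed: C(10,8) = 45.
Derange the remaining 2 using D(j) = (j-1)(D(j-1) + D(j-2)), D(0)=1, D(1)=0: D(2)=1.
Total: 45 x 1.

Final answer: C(10,8) D(2) = 45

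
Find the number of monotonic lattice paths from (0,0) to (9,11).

Each path has 9 right steps and 11 up steps in some order (20 steps total).
Choose which 11 of the 20 steps are up: C(20,11).

Final answer: C(20,11) = 167960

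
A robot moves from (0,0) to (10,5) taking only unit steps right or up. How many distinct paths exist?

Each path has 10 right steps and 5 up steps in some order (15 steps total).
Choose which 5 of the 15 steps are up: C(15,5).

Final answer: C(15,5) = 3003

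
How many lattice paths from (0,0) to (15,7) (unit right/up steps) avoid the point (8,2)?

Total paths to (15,7): C(22,7) = 170544.
Paths through (8,2): C(10,2) x C(12,5) = 35640.
Avoiding (8,2): 170544 - 35640.

Final answer: 134904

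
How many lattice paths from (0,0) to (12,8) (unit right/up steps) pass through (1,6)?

Paths (0,0)->(1,6): C(7,6) = 7.
Paths (1,6)->(12,8): C(13,2) = 78.
By multiplication principle: 7 x 78.

Final answer: 546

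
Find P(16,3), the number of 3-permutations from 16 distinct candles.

P(16,3) = 16!/(16-3)! = 16!/13!.

Final answer: P(16,3) = 3360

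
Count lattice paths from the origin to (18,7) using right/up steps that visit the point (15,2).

Paths (0,0)->(15,2): C(17,2) = 136.
Paths (15,2)->(18,7): C(8,5) = 56.
By multiplication principle: 136 x 56.

Final answer: 7616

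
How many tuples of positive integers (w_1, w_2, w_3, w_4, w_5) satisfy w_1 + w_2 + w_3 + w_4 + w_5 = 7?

Substitute w'_i = w_i - 1 (so w'_i >= 0). Then sum w'_i = 7 - 5 = 2.
Stars and bars: C(2+5-1, 5-1) = C(6,4).

Final answer: C(6,4) = 15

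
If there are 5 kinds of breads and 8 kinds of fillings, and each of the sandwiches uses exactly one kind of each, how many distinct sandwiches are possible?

By the multiplication principle: 5 x 8.

Final answer: 40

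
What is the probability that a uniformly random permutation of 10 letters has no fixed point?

Use the recurrence D(n) = (n-1)(D(n-1) + D(n-2)) with D(0)=1, D(1)=0.
Building up: D(2)=1, D(3)=2, D(4)=9, D(5)=44, D(6)=265, D(7)=1854, D(8)=14833, D(9)=133496, D(10)=1334961.
Total arrangements: 10! = 3628800.
Probability = D(10)/10! = 16481/44800.

Final answer: D(10)/10! = 1334961/3628800 = 0.367879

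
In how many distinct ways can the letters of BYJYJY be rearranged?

Letters (B:1, J:2, Y:3). Total letters: 6.
Permutations = 6!/(3! x 2!).

Final answer: 60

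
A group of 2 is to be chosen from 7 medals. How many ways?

C(7,2) = 7!/(2! x (7-2)!).

Final answer: C(7,2) = 21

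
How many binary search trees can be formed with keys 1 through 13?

This is counted by the nth Catalan number C_n. Here n = 13.
C_n = C(2n,n) - C(2n,n+1), so C_{13} = C(26,13) - C(26,14) = 10400600 - 9657700.

Final answer: C_{13} = 742900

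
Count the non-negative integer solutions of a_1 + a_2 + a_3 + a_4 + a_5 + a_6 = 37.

Stars and bars with 37 stars and 5 bars:
C(37+6-1, 6-1) = C(42,5).

Final answer: C(42,5) = 850668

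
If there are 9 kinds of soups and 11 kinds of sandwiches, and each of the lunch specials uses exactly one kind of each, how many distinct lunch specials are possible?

By the multiplication principle: 9 x 11.

Final answer: 99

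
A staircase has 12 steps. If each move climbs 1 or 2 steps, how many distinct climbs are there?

Let f(n) count the ways. The last step is size 1 or 2, so f(n) = f(n-1) + f(n-2) with f(1)=1, f(2)=2.
Building up term by term: f(1)=1, f(2)=2, f(3)=3, f(4)=5, f(5)=8, f(6)=13, f(7)=21, f(8)=34, f(9)=55, f(10)=89, f(11)=144, f(12)=233.

Final answer: 233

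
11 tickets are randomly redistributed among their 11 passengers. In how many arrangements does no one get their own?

D(n) = (n-1)(D(n-1) + D(n-2)), D(0)=1, D(1)=0.
D(2) = 1 x (0 + 1) = 1
D(3) = 2 x (1 + 0) = 2
D(4) = 3 x (2 + 1) = 9
D(5) = 4 x (9 + 2) = 44
D(6) = 5 x (44 + 9) = 265
D(7) = 6 x (265 + 44) = 1854
D(8) = 7 x (1854 + 265) = 14833
D(9) = 8 x (14833 + 1854) = 133496
D(10) = 9 x (133496 + 14833) = 1334961
D(11) = 10 x (D(10) + D(9)) = 10 x (1334961 + 133496)

Final answer: D(11) = 14684570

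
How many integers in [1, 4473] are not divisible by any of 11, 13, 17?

|div by 11|=406, |div by 13|=344, |div by 17|=263.
|div by 11&13|=31, |div by 11&17|=23, |div by 13&17|=20, |div by all|=1.
By inclusion-exclusion, divisible by at least one: 406+344+263-31-23-20+1 = 940.
Not divisible by any: 4473 - 940.

Final answer: 3533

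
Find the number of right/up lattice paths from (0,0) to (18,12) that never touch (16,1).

Total paths to (18,12): C(30,12) = 86493225.
Paths through (16,1): C(17,1) x C(13,11) = 1326.
Avoiding (16,1): 86493225 - 1326.

Final answer: 86491899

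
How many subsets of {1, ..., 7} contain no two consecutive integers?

Condition on whether n belongs to the subset: if not, any valid subset of {1, ..., n-1} works (a(n-1)); if so, n-1 is excluded and the rest is a valid subset of {1, ..., n-2} (a(n-2)). Hence a(n) = a(n-1) + a(n-2), a(1)=2, a(2)=3.
Building up term by term: a(1)=2, a(2)=3, a(3)=5, a(4)=8, a(5)=13, a(6)=21, a(7)=34.

Final answer: 34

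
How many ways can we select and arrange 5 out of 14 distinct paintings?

P(14,5) = 14!/(14-5)! = 14!/9!.

Final answer: P(14,5) = 240240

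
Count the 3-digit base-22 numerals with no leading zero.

These are the integers in [22^2, 22^3), so the count is 22^3 - 22^2 = 21 x 22^2.

Final answer: 10164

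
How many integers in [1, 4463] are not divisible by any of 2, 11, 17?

|div by 2|=2231, |div by 11|=405, |div by 17|=262.
|div by 2&11|=202, |div by 2&17|=131, |div by 11&17|=23, |div by all|=11.
By inclusion-exclusion, divisible by at least one: 2231+405+262-202-131-23+11 = 2553.
Not divisible by any: 4463 - 2553.

Final answer: 1910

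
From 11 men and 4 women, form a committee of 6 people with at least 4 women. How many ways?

Sum over valid woman counts:
C(4,4)C(11,2).

Final answer: 55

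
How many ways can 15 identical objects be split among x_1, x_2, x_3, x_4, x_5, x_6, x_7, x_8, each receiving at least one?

Substitute x'_i = x_i - 1 (so x'_i >= 0). Then sum x'_i = 15 - 8 = 7.
Stars and bars: C(7+8-1, 8-1) = C(14,7).

Final answer: C(14,7) = 3432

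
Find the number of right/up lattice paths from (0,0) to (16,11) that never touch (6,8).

Total paths to (16,11): C(27,11) = 13037895.
Paths through (6,8): C(14,8) x C(13,3) = 858858.
Avoiding (6,8): 13037895 - 858858.

Final answer: 12179037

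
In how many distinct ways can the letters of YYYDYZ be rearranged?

Letters (D:1, Y:4, Z:1). Total letters: 6.
Permutations = 6!/(4!).

Final answer: 30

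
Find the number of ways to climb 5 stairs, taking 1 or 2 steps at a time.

Condition on the final move: it is a 1-step (f(n-1) ways to get there) or a 2-step (f(n-2) ways), so f(n) = f(n-1) + f(n-2), with f(1)=1, f(2)=2.
Computing successive values: f(1)=1, f(2)=2, f(3)=3, f(4)=5, f(5)=8.

Final answer: 8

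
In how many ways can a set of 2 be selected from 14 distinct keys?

C(14,2) = 14!/(2! x (14-2)!).

Final answer: C(14,2) = 91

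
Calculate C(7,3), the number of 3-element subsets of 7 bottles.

C(7,3) = 7!/(3! x (7-3)!).

Final answer: C(7,3) = 35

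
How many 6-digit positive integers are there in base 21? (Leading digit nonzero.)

In base 21, the leading digit has 20 choices (1..20); each of the remaining 5 digits has 21 choices.
Total: 20 x 21^5.

Final answer: 81682020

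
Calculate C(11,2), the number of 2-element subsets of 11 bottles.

C(11,2) = 11!/(2! x (11-2)!).

Final answer: C(11,2) = 55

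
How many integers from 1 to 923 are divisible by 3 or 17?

Multiples of 3: 307. Multiples of 17: 54. Of both (lcm=51): 18.
By inclusion-exclusion: 307 + 54 - 18.

Final answer: 343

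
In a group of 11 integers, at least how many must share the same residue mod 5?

There are 5 possible values for residue mod 5. With 11 integers and 5 categories, by pigeonhole: ceiling(11/5).

Final answer: 3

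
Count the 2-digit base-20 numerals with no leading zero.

Leading digit: 19 options (nonzero). Other 1 digit(s): 20 options each.
Total: 19 x 20^1.

Final answer: 380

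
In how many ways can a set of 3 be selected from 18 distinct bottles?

C(18,3) = 18!/(3! x 15!).

Final answer: \binom{18}{3} = 816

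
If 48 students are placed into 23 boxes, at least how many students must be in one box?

By the pigeonhole principle: ceiling(48/23).

Final answer: 3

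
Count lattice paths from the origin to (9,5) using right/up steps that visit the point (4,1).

Paths (0,0)->(4,1): C(5,1) = 5.
Paths (4,1)->(9,5): C(9,4) = 126.
By multiplication principle: 5 x 126.

Final answer: 630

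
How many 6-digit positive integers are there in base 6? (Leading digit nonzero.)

These are the integers in [6^5, 6^6), so the count is 6^6 - 6^5 = 5 x 6^5.

Final answer: 38880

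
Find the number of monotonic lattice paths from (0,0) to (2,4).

Each path has 2 right steps and 4 up steps in some order (6 steps total).
Choose which 4 of the 6 steps are up: C(6,4).

Final answer: C(6,4) = 15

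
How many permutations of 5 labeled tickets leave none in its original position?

Use the recurrence D(n) = (n-1)(D(n-1) + D(n-2)) with D(0)=1, D(1)=0.
D(2) = 1 x (0 + 1) = 1
D(3) = 2 x (1 + 0) = 2
D(4) = 3 x (2 + 1) = 9
D(5) = 4 x (D(4) + D(3)) = 4 x (9 + 2)

Final answer: D(5) = 44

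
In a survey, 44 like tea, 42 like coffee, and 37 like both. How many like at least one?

|A union B| = |A| + |B| - |A intersect B| = 44 + 42 - 37.

Final answer: 49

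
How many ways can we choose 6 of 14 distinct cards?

C(14,6) = 14!/(6! x 8!).

Final answer: \binom{14}{6} = 3003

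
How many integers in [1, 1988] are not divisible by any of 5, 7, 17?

|div by 5|=397, |div by 7|=284, |div by 17|=116.
|div by 5&7|=56, |div by 5&17|=23, |div by 7&17|=16, |div by all|=3.
By inclusion-exclusion, divisible by at least one: 397+284+116-56-23-16+3 = 705.
Not divisible by any: 1988 - 705.

Final answer: 1283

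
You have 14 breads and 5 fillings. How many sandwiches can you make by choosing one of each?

By the multiplication principle: 14 x 5.

Final answer: 70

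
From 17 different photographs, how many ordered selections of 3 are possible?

P(17,3) = 17!/(17-3)! = 17!/14!.

Final answer: P(17,3) = 4080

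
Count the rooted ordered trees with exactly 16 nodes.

This is counted by the nth Catalan number C_n. Here n = 16 - 1 = 15.
C_n = C(2n,n) - C(2n,n+1), so C_{15} = C(30,15) - C(30,16) = 155117520 - 145422675.

Final answer: C_{15} = 9694845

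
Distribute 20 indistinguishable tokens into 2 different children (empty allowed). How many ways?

Stars and bars: C(n+k-1, k-1) = C(21,1).

Final answer: C(21,1) = 21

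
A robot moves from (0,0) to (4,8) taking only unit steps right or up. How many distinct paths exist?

Each path has 4 right steps and 8 up steps in some order (12 steps total).
Choose which 8 of the 12 steps are up: C(12,8).

Final answer: C(12,8) = 495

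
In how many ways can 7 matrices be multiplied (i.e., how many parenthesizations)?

This is a standard Catalan-number count: the answer is C_n. Here n = 7 - 1 = 6.
C_n = C(2n,n) - C(2n,n+1), so C_{6} = C(12,6) - C(12,7) = 924 - 792.

Final answer: C_{6} = 132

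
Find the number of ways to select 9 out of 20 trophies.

C(20,9) = 20!/(9! x 11!).

Final answer: \binom{20}{9} = 167960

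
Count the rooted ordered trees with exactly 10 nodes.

This is a standard Catalan-number count: the answer is C_n. Here n = 10 - 1 = 9.
C_n = C(2n,n)/(n+1), so C_{9} = C(18,9)/10 = 48620/10.

Final answer: C_{9} = 4862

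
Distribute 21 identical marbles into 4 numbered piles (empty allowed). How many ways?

Stars and bars: C(n+k-1, k-1) = C(24,3).

Final answer: C(24,3) = 2024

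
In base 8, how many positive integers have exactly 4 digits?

These are the integers in [8^3, 8^4), so the count is 8^4 - 8^3 = 7 x 8^3.

Final answer: 3584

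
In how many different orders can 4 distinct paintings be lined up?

The number of ways to arrange 4 distinct objects is 4!.

Final answer: 4! = 24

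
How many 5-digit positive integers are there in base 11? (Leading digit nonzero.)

These are the integers in [11^4, 11^5), so the count is 11^5 - 11^4 = 10 x 11^4.

Final answer: 146410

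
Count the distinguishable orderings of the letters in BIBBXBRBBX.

Letters (B:6, I:1, R:1, X:2). Total letters: 10.
Permutations = 10!/(6! x 2!).

Final answer: 2520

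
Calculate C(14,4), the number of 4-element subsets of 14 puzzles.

C(14,4) = 14!/(4! x (14-4)!).

Final answer: C(14,4) = 1001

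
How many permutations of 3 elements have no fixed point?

Derangements satisfy D(n) = (n-1)(D(n-1) + D(n-2)), starting from D(0)=1, D(1)=0.
Building up: D(2)=1.
D(3) = 2 x (D(2) + D(1)) = 2 x (1 + 0).

Final answer: D(3) = 2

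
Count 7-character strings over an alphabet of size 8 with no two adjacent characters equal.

First character: 8 choices. Each subsequent: 7 choices (must differ from the previous one).
Total: 8 x 7^6.

Final answer: 8 x 7^{6} = 941192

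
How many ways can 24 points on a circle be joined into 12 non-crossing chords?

The structures are counted by the Catalan number C_n. Here n = 24/2 = 12.
C_n = (2n)!/(n!(n+1)!), so C_{12} = 24!/(12! x 13!) = C(24,12)/13 = 2704156/13.

Final answer: C_{12} = 208012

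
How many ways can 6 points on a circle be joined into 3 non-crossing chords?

The structures are counted by the Catalan number C_n. Here n = 6/2 = 3.
C_n = (2n)!/(n!(n+1)!), so C_{3} = 6!/(3! x 4!) = C(6,3)/4 = 20/4.

Final answer: C_{3} = 5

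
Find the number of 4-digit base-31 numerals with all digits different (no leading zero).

The leading digit has 30 choices (anything but zero); the next has 30 (anything but the first), then 29, and so on, one fewer each time.
Total: 30 x 30 x 29 x 28.

Final answer: 730800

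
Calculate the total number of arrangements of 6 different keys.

The number of ways to arrange 6 distinct objects is 6!.

Final answer: 6! = 720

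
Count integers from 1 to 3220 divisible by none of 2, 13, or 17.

|div by 2|=1610, |div by 13|=247, |div by 17|=189.
|div by 2&13|=123, |div by 2&17|=94, |div by 13&17|=14, |div by all|=7.
By inclusion-exclusion, divisible by at least one: 1610+247+189-123-94-14+7 = 1822.
Not divisible by any: 3220 - 1822.

Final answer: 1398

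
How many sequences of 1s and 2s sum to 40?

Let f(n) count the ways. The last step is size 1 or 2, so f(n) = f(n-1) + f(n-2) with f(1)=1, f(2)=2.
Building up term by term: f(1)=1, f(2)=2, f(3)=3, f(4)=5, f(5)=8, f(6)=13, f(7)=21, f(8)=34, f(9)=55, f(10)=89, f(11)=144, f(12)=233, f(13)=377, f(14)=610, f(15)=987, f(16)=1597, f(17)=2584, f(18)=4181, f(19)=6765, f(20)=10946, f(21)=17711, f(22)=28657, f(23)=46368, f(24)=75025, f(25)=121393, f(26)=196418, f(27)=317811, f(28)=514229, f(29)=832040, f(30)=1346269, f(31)=2178309, f(32)=3524578, f(33)=5702887, f(34)=9227465, f(35)=14930352, f(36)=24157817, f(37)=39088169, f(38)=63245986, f(39)=102334155, f(40)=165580141.

Final answer: 165580141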